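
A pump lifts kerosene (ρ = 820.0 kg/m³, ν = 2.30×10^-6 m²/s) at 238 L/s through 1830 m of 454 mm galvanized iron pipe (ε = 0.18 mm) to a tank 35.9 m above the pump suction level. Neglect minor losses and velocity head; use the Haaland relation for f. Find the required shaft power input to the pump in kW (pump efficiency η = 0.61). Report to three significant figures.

V = 4Q/(πD²) = 1.470 m/s; Re = 2.90×10^5; ε/D = 3.96×10^-4; f = 0.01749
h_f = f(L/D)V²/2g = 7.767 m
Total head H = z + h_f = 35.9 + 7.767 = 43.67 m
P_hyd = ρgQH = 820.0·9.81·0.238·43.67 = 83.60 kW
P_shaft = P_hyd/η = 83.60/0.61 = 137.1 kW

P_shaft ≈ 137 kW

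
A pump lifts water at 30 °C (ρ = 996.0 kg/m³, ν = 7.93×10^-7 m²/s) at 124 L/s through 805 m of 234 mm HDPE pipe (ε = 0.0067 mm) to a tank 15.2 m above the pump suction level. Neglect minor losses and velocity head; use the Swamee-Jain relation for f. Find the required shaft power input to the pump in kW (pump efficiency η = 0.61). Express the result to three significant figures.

P_shaft ≈ 66.5 kW

V = 4Q/(πD²) = 2.883 m/s; Re = 8.51×10^5; ε/D = 2.86×10^-5; f = 0.01253
h_f = f(L/D)V²/2g = 18.27 m
Total head H = z + h_f = 15.2 + 18.27 = 33.47 m
P_hyd = ρgQH = 996.0·9.81·0.124·33.47 = 40.55 kW
P_shaft = P_hyd/η = 40.55/0.61 = 66.47 kW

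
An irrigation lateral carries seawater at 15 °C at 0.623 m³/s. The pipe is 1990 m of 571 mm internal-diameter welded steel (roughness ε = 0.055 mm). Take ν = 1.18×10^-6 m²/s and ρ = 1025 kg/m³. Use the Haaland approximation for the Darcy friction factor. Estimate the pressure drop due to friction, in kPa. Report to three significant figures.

Δp ≈ 139 kPa

V = 4Q/(πD²) = 4·0.623/(π·0.571²) = 2.433 m/s
Re = VD/ν = 2.433·0.571/1.18×10^-6 = 1.18×10^6 → turbulent
ε/D = 0.055/571 = 9.63×10^-5
Haaland: f = 0.01310
h_f = f(L/D)V²/(2g) = 0.01310·(1990/0.571)·2.433²/(2·9.81) = 13.78 m
Δp = ρg·h_f = 1025·9.81·13.78 = 138.5 kPa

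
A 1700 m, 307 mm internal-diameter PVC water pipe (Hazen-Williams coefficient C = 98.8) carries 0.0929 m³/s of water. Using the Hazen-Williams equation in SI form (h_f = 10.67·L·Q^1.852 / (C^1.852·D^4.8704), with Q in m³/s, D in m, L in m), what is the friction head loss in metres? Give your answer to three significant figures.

h_f ≈ 14.2 m

h_f = 10.67·1700·0.0929^1.852 / (98.8^1.852·0.307^4.8704) = 14.16 m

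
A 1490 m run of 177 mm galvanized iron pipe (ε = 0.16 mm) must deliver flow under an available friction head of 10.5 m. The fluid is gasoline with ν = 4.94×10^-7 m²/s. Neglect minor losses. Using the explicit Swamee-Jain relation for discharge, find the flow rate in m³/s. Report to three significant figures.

Swamee-Jain (Type II): Q = -0.965·√(gD⁵h_f/L)·ln[ε/(3.7D) + √(3.17ν²L/(gD³h_f))]
√(gD⁵h_f/L) = √(9.81·0.177⁵·10.5/1490) = 0.003466
ε/(3.7D) = 2.44×10^-4; √(3.17ν²L/(gD³h_f)) = 4.49×10^-5
Q = -0.965·0.003466·ln(2.892×10^-4) = 0.02725 m³/s
Check: V = 1.11 m/s, Re = 3.97×10^5, f = 0.02009, h_f = 10.6 m ≈ 10.5 m ✓

Q ≈ 0.0272 m³/s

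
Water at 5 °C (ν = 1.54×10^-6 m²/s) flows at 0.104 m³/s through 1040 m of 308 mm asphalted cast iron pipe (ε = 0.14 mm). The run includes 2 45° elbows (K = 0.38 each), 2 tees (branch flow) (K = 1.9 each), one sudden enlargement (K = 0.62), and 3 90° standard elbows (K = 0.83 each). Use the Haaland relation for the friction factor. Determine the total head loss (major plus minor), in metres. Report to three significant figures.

H_L ≈ 6.76 m

V = 4Q/(πD²) = 1.396 m/s; V²/2g = 0.09931 m
Re = 2.79×10^5, ε/D = 4.55×10^-4 → f = 0.01790 (Haaland)
Major: h_f = f(L/D)·V²/2g = 0.01790·3377·0.09931 = 6.001 m
Minor: ΣK = 7.67; h_m = ΣK·V²/2g = 0.7617 m
Total H_L = 6.001 + 0.7617 = 6.763 m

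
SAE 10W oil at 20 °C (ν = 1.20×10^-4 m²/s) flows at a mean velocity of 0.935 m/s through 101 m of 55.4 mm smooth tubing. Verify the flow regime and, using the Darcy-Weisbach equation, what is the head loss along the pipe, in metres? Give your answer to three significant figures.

Re = VD/ν = 0.935·0.05540/1.20×10^-4 = 432 → laminar (Re < 2300)
f = 64/Re = 0.1483
h_f = f(L/D)V²/(2g) = 0.1483·(101/0.05540)·0.935²/(2·9.81) = 12.04 m

h_f ≈ 12.0 m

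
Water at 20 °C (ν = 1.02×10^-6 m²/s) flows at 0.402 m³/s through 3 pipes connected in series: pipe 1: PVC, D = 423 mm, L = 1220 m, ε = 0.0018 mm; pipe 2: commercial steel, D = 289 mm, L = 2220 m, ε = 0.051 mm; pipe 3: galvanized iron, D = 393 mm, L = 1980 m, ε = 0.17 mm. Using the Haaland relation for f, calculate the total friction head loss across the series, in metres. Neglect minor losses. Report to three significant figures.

H ≈ 266 m

Pipe 1: V = 2.861 m/s, Re = 1.19×10^6, ε/D = 4.26×10^-6, f = 0.01134, h_1 = f(L/D)V²/2g = 13.64 m
Pipe 2: V = 6.128 m/s, Re = 1.74×10^6, ε/D = 1.76×10^-4, f = 0.01397, h_2 = f(L/D)V²/2g = 205.4 m
Pipe 3: V = 3.314 m/s, Re = 1.28×10^6, ε/D = 4.33×10^-4, f = 0.01659, h_3 = f(L/D)V²/2g = 46.78 m
Series → Q common, losses add: H = Σh = 265.8 m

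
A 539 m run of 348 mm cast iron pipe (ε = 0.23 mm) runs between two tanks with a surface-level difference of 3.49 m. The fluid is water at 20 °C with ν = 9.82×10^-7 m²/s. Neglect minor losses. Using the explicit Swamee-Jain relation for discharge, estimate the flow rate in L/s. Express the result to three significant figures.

Q ≈ 147 L/s

Swamee-Jain (Type II): Q = -0.965·√(gD⁵h_f/L)·ln[ε/(3.7D) + √(3.17ν²L/(gD³h_f))]
√(gD⁵h_f/L) = √(9.81·0.348⁵·3.49/539) = 0.01801
ε/(3.7D) = 1.79×10^-4; √(3.17ν²L/(gD³h_f)) = 3.38×10^-5
Q = -0.965·0.01801·ln(2.124×10^-4) = 0.1469 m³/s
Check: V = 1.54 m/s, Re = 5.47×10^5, f = 0.01865, h_f = 3.51 m ≈ 3.49 m ✓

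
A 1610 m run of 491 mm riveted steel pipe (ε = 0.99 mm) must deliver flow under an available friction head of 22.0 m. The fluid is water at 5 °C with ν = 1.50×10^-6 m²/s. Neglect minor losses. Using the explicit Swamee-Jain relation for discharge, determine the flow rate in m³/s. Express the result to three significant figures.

Swamee-Jain (Type II): Q = -0.965·√(gD⁵h_f/L)·ln[ε/(3.7D) + √(3.17ν²L/(gD³h_f))]
√(gD⁵h_f/L) = √(9.81·0.491⁵·22.0/1610) = 0.06185
ε/(3.7D) = 5.45×10^-4; √(3.17ν²L/(gD³h_f)) = 2.12×10^-5
Q = -0.965·0.06185·ln(5.661×10^-4) = 0.4462 m³/s
Check: V = 2.36 m/s, Re = 7.71×10^5, f = 0.02380, h_f = 22.1 m ≈ 22.0 m ✓

Q ≈ 0.446 m³/s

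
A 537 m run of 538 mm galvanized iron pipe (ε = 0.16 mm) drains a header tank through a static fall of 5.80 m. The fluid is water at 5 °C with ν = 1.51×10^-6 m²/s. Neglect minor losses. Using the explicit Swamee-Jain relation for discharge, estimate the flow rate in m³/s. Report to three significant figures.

Swamee-Jain (Type II): Q = -0.965·√(gD⁵h_f/L)·ln[ε/(3.7D) + √(3.17ν²L/(gD³h_f))]
√(gD⁵h_f/L) = √(9.81·0.538⁵·5.80/537) = 0.06911
ε/(3.7D) = 8.04×10^-5; √(3.17ν²L/(gD³h_f)) = 2.09×10^-5
Q = -0.965·0.06911·ln(1.013×10^-4) = 0.6133 m³/s
Check: V = 2.70 m/s, Re = 9.61×10^5, f = 0.01576, h_f = 5.84 m ≈ 5.80 m ✓

Q ≈ 0.613 m³/s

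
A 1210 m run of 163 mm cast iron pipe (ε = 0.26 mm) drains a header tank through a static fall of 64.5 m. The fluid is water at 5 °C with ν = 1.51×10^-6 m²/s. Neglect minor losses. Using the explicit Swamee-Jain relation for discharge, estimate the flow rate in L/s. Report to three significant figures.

Q ≈ 57.1 L/s

Swamee-Jain (Type II): Q = -0.965·√(gD⁵h_f/L)·ln[ε/(3.7D) + √(3.17ν²L/(gD³h_f))]
√(gD⁵h_f/L) = √(9.81·0.163⁵·64.5/1210) = 0.007757
ε/(3.7D) = 4.31×10^-4; √(3.17ν²L/(gD³h_f)) = 5.65×10^-5
Q = -0.965·0.007757·ln(4.876×10^-4) = 0.05708 m³/s
Check: V = 2.74 m/s, Re = 2.95×10^5, f = 0.02294, h_f = 64.9 m ≈ 64.5 m ✓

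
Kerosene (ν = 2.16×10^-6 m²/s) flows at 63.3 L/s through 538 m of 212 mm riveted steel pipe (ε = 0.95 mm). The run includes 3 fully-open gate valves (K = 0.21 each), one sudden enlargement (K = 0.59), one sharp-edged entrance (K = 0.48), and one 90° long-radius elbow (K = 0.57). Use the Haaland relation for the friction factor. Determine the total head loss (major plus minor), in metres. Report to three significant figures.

H_L ≈ 12.8 m

V = 4Q/(πD²) = 1.793 m/s; V²/2g = 0.1639 m
Re = 1.76×10^5, ε/D = 0.00448 → f = 0.02997 (Haaland)
Major: h_f = f(L/D)·V²/2g = 0.02997·2538·0.1639 = 12.47 m
Minor: ΣK = 2.27; h_m = ΣK·V²/2g = 0.3721 m
Total H_L = 12.47 + 0.3721 = 12.84 m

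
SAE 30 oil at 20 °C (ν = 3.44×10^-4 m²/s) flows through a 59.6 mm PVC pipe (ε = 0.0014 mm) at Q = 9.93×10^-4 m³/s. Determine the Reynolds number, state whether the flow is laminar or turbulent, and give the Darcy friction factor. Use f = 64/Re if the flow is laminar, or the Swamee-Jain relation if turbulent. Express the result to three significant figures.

Re ≈ 61.7; laminar; f = 64/Re ≈ 1.04

V = 4Q/(πD²) = 0.3559 m/s
Re = VD/ν = 0.3559·0.0596/3.44×10^-4 = 61.7
Re < 2300 → laminar → f = 64/Re = 1.038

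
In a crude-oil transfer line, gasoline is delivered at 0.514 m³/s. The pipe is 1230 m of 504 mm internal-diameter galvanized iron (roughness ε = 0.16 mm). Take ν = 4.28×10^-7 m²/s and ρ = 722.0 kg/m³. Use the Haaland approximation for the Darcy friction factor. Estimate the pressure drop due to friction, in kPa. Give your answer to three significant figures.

V = 4Q/(πD²) = 4·0.514/(π·0.504²) = 2.576 m/s
Re = VD/ν = 2.576·0.504/4.28×10^-7 = 3.03×10^6 → turbulent
ε/D = 0.16/504 = 3.17×10^-4
Haaland: f = 0.01536
h_f = f(L/D)V²/(2g) = 0.01536·(1230/0.504)·2.576²/(2·9.81) = 12.68 m
Δp = ρg·h_f = 722.0·9.81·12.68 = 89.82 kPa

Δp ≈ 89.8 kPa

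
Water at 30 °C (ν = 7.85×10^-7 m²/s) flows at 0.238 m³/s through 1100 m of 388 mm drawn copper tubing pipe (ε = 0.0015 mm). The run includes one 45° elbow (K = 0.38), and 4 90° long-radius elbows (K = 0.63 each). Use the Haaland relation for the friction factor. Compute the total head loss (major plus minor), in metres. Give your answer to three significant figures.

V = 4Q/(πD²) = 2.013 m/s; V²/2g = 0.2065 m
Re = 9.95×10^5, ε/D = 3.87×10^-6 → f = 0.01166 (Haaland)
Major: h_f = f(L/D)·V²/2g = 0.01166·2835·0.2065 = 6.827 m
Minor: ΣK = 2.90; h_m = ΣK·V²/2g = 0.5989 m
Total H_L = 6.827 + 0.5989 = 7.426 m

H_L ≈ 7.43 m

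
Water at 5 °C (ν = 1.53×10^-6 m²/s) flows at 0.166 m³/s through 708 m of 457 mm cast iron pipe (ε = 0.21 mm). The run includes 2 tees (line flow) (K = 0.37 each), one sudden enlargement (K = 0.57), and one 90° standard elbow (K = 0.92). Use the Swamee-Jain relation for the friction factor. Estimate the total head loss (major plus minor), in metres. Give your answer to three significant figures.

H_L ≈ 1.58 m

V = 4Q/(πD²) = 1.012 m/s; V²/2g = 0.05220 m
Re = 3.02×10^5, ε/D = 4.60×10^-4 → f = 0.01808 (Swamee-Jain)
Major: h_f = f(L/D)·V²/2g = 0.01808·1549·0.05220 = 1.462 m
Minor: ΣK = 2.23; h_m = ΣK·V²/2g = 0.1164 m
Total H_L = 1.462 + 0.1164 = 1.579 m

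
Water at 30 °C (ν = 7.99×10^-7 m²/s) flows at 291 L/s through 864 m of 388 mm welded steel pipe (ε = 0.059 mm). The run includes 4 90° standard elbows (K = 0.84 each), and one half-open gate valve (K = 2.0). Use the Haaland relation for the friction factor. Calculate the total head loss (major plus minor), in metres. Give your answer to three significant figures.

V = 4Q/(πD²) = 2.461 m/s; V²/2g = 0.3087 m
Re = 1.20×10^6, ε/D = 1.52×10^-4 → f = 0.01389 (Haaland)
Major: h_f = f(L/D)·V²/2g = 0.01389·2227·0.3087 = 9.547 m
Minor: ΣK = 5.36; h_m = ΣK·V²/2g = 1.655 m
Total H_L = 9.547 + 1.655 = 11.20 m

H_L ≈ 11.2 m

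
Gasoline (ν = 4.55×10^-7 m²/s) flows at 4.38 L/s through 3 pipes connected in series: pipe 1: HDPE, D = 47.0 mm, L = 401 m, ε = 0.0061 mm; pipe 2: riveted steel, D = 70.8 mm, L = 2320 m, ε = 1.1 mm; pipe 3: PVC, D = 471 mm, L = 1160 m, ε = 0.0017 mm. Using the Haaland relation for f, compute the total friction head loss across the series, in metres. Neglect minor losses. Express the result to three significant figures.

Pipe 1: V = 2.525 m/s, Re = 2.61×10^5, ε/D = 1.30×10^-4, f = 0.01578, h_1 = f(L/D)V²/2g = 43.74 m
Pipe 2: V = 1.113 m/s, Re = 1.73×10^5, ε/D = 0.0155, f = 0.04459, h_2 = f(L/D)V²/2g = 92.18 m
Pipe 3: V = 0.02514 m/s, Re = 2.60×10^4, ε/D = 3.61×10^-6, f = 0.02413, h_3 = f(L/D)V²/2g = 0.001914 m
Series → Q common, losses add: H = Σh = 135.9 m

H ≈ 136 m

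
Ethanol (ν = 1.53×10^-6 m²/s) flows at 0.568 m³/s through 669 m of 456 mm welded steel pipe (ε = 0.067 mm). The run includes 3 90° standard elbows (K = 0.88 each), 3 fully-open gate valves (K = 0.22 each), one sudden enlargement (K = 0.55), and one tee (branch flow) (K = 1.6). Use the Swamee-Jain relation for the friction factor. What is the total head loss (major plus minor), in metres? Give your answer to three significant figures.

H_L ≈ 16.1 m

V = 4Q/(πD²) = 3.478 m/s; V²/2g = 0.6165 m
Re = 1.04×10^6, ε/D = 1.47×10^-4 → f = 0.01411 (Swamee-Jain)
Major: h_f = f(L/D)·V²/2g = 0.01411·1467·0.6165 = 12.77 m
Minor: ΣK = 5.45; h_m = ΣK·V²/2g = 3.360 m
Total H_L = 12.77 + 3.360 = 16.13 m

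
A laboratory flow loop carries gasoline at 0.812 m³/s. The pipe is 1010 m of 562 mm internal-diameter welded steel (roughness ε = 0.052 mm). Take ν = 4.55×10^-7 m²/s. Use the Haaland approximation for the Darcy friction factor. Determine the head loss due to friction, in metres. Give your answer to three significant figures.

h_f ≈ 12.0 m

V = 4Q/(πD²) = 4·0.812/(π·0.562²) = 3.273 m/s
Re = VD/ν = 3.273·0.562/4.55×10^-7 = 4.04×10^6 → turbulent
ε/D = 0.052/562 = 9.25×10^-5
Haaland: f = 0.01224
h_f = f(L/D)V²/(2g) = 0.01224·(1010/0.562)·3.273²/(2·9.81) = 12.01 m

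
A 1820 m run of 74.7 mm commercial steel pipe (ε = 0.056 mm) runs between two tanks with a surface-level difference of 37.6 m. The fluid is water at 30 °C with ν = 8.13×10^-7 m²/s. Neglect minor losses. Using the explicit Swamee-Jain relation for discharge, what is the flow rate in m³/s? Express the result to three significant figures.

Q ≈ 0.00525 m³/s

Swamee-Jain (Type II): Q = -0.965·√(gD⁵h_f/L)·ln[ε/(3.7D) + √(3.17ν²L/(gD³h_f))]
√(gD⁵h_f/L) = √(9.81·0.0747⁵·37.6/1820) = 6.866×10^-4
ε/(3.7D) = 2.03×10^-4; √(3.17ν²L/(gD³h_f)) = 1.57×10^-4
Q = -0.965·6.866×10^-4·ln(3.601×10^-4) = 0.005253 m³/s
Check: V = 1.20 m/s, Re = 1.10×10^5, f = 0.02121, h_f = 37.9 m ≈ 37.6 m ✓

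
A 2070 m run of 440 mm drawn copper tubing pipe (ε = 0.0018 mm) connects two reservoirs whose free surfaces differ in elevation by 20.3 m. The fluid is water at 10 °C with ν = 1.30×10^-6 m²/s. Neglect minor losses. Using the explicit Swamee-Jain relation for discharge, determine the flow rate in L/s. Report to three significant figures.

Swamee-Jain (Type II): Q = -0.965·√(gD⁵h_f/L)·ln[ε/(3.7D) + √(3.17ν²L/(gD³h_f))]
√(gD⁵h_f/L) = √(9.81·0.440⁵·20.3/2070) = 0.03983
ε/(3.7D) = 1.11×10^-6; √(3.17ν²L/(gD³h_f)) = 2.56×10^-5
Q = -0.965·0.03983·ln(2.667×10^-5) = 0.4048 m³/s
Check: V = 2.66 m/s, Re = 9.01×10^5, f = 0.01191, h_f = 20.2 m ≈ 20.3 m ✓

Q ≈ 405 L/s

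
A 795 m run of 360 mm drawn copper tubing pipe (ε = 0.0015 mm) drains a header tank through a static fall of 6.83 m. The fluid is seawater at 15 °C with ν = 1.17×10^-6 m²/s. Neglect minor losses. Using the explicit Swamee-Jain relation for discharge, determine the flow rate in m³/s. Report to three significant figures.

Q ≈ 0.224 m³/s

Swamee-Jain (Type II): Q = -0.965·√(gD⁵h_f/L)·ln[ε/(3.7D) + √(3.17ν²L/(gD³h_f))]
√(gD⁵h_f/L) = √(9.81·0.360⁵·6.83/795) = 0.02257
ε/(3.7D) = 1.13×10^-6; √(3.17ν²L/(gD³h_f)) = 3.32×10^-5
Q = -0.965·0.02257·ln(3.435×10^-5) = 0.2239 m³/s
Check: V = 2.20 m/s, Re = 6.77×10^5, f = 0.01249, h_f = 6.80 m ≈ 6.83 m ✓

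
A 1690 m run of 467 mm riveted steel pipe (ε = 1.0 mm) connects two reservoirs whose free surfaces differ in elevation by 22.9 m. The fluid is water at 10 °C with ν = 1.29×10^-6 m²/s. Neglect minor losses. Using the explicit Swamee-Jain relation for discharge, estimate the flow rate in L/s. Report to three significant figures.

Q ≈ 389 L/s

Swamee-Jain (Type II): Q = -0.965·√(gD⁵h_f/L)·ln[ε/(3.7D) + √(3.17ν²L/(gD³h_f))]
√(gD⁵h_f/L) = √(9.81·0.467⁵·22.9/1690) = 0.05434
ε/(3.7D) = 5.79×10^-4; √(3.17ν²L/(gD³h_f)) = 1.97×10^-5
Q = -0.965·0.05434·ln(5.985×10^-4) = 0.3891 m³/s
Check: V = 2.27 m/s, Re = 8.22×10^5, f = 0.02415, h_f = 23.0 m ≈ 22.9 m ✓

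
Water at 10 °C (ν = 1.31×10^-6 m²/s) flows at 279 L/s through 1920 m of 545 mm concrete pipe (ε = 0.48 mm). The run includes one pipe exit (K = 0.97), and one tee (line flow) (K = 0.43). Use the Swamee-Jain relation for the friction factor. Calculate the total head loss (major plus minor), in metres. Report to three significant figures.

H_L ≈ 5.19 m

V = 4Q/(πD²) = 1.196 m/s; V²/2g = 0.07290 m
Re = 4.98×10^5, ε/D = 8.81×10^-4 → f = 0.01982 (Swamee-Jain)
Major: h_f = f(L/D)·V²/2g = 0.01982·3523·0.07290 = 5.091 m
Minor: ΣK = 1.40; h_m = ΣK·V²/2g = 0.1021 m
Total H_L = 5.091 + 0.1021 = 5.193 m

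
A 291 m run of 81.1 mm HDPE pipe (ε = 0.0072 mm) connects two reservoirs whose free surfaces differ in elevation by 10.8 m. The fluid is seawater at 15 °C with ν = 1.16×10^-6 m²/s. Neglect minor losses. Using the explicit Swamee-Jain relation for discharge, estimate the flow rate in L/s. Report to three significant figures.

Swamee-Jain (Type II): Q = -0.965·√(gD⁵h_f/L)·ln[ε/(3.7D) + √(3.17ν²L/(gD³h_f))]
√(gD⁵h_f/L) = √(9.81·0.0811⁵·10.8/291) = 0.001130
ε/(3.7D) = 2.40×10^-5; √(3.17ν²L/(gD³h_f)) = 1.48×10^-4
Q = -0.965·0.001130·ln(1.722×10^-4) = 0.009452 m³/s
Check: V = 1.83 m/s, Re = 1.28×10^5, f = 0.01758, h_f = 10.8 m ≈ 10.8 m ✓

Q ≈ 9.45 L/s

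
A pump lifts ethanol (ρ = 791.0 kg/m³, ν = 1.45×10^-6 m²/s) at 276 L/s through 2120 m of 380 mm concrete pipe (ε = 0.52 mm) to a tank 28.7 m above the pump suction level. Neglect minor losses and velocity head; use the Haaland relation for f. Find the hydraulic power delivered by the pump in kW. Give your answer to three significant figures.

P_hyd ≈ 139 kW

V = 4Q/(πD²) = 2.434 m/s; Re = 6.38×10^5; ε/D = 0.00137; f = 0.02160
h_f = f(L/D)V²/2g = 36.37 m
Total head H = z + h_f = 28.7 + 36.37 = 65.07 m
P_hyd = ρgQH = 791.0·9.81·0.276·65.07 = 139.4 kW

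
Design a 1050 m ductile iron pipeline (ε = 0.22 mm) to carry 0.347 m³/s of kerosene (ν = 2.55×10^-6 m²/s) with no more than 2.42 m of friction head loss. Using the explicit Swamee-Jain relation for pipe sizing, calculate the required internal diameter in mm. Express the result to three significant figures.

Swamee-Jain (Type III): D = 0.66·[ε^1.25·(LQ²/(gh_f))^4.75 + ν·Q^9.4·(L/(gh_f))^5.2]^0.04
LQ²/(gh_f) = 5.326; L/(gh_f) = 44.23
Term 1 = ε^1.25·(…)^4.75 = 0.0756; Term 2 = ν·Q^9.4·(…)^5.2 = 0.0440
D = 0.66·(0.0756 + 0.0440)^0.04 = 0.6062 m = 606 mm
Check: V = 1.20 m/s, Re = 2.86×10^5, f = 0.01756, h_f = 2.24 m ≈ 2.42 m ✓

D ≈ 606 mm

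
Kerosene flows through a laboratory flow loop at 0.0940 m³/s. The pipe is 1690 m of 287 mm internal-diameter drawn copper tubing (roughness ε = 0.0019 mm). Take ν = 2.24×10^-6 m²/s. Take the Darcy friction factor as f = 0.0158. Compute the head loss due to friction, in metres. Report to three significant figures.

V = 4Q/(πD²) = 4·0.0940/(π·0.287²) = 1.453 m/s
h_f = f(L/D)V²/(2g) = 0.01580·(1690/0.287)·1.453²/(2·9.81) = 10.01 m

h_f ≈ 10.0 m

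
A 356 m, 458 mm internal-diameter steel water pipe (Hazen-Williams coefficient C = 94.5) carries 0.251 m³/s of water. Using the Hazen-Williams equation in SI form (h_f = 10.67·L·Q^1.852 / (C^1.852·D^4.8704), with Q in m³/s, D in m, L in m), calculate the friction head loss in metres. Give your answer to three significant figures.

h_f ≈ 2.89 m

h_f = 10.67·356·0.251^1.852 / (94.5^1.852·0.458^4.8704) = 2.891 m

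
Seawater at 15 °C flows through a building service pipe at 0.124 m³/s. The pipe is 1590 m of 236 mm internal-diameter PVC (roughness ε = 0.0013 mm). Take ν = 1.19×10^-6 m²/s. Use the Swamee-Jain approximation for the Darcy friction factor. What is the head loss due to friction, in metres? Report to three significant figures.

h_f ≈ 35.6 m

V = 4Q/(πD²) = 4·0.124/(π·0.236²) = 2.835 m/s
Re = VD/ν = 2.835·0.236/1.19×10^-6 = 5.62×10^5 → turbulent
ε/D = 0.0013/236 = 5.51×10^-6
Swamee-Jain: f = 0.01292
h_f = f(L/D)V²/(2g) = 0.01292·(1590/0.236)·2.835²/(2·9.81) = 35.64 m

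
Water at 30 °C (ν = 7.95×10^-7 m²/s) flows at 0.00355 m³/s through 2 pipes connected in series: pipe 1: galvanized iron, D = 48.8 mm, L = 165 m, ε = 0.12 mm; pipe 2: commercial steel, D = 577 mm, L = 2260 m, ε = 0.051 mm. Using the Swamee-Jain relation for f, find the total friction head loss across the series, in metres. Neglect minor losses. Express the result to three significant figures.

Pipe 1: V = 1.898 m/s, Re = 1.17×10^5, ε/D = 0.00246, f = 0.02627, h_1 = f(L/D)V²/2g = 16.31 m
Pipe 2: V = 0.01358 m/s, Re = 9850, ε/D = 8.84×10^-5, f = 0.03125, h_2 = f(L/D)V²/2g = 0.001150 m
Series → Q common, losses add: H = Σh = 16.31 m

H ≈ 16.3 m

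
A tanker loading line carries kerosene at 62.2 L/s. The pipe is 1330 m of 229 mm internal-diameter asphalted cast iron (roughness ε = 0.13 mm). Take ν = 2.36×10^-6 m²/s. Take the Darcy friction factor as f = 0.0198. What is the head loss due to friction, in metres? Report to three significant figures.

h_f ≈ 13.4 m

V = 4Q/(πD²) = 4·0.0622/(π·0.229²) = 1.510 m/s
h_f = f(L/D)V²/(2g) = 0.01980·(1330/0.229)·1.510²/(2·9.81) = 13.37 m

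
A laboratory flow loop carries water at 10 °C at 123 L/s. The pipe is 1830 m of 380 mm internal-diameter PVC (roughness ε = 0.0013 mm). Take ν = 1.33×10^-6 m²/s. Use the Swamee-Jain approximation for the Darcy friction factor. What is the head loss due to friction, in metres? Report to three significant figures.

h_f ≈ 4.14 m

V = 4Q/(πD²) = 4·0.123/(π·0.380²) = 1.085 m/s
Re = VD/ν = 1.085·0.380/1.33×10^-6 = 3.10×10^5 → turbulent
ε/D = 0.0013/380 = 3.42×10^-6
Swamee-Jain: f = 0.01433
h_f = f(L/D)V²/(2g) = 0.01433·(1830/0.380)·1.085²/(2·9.81) = 4.137 m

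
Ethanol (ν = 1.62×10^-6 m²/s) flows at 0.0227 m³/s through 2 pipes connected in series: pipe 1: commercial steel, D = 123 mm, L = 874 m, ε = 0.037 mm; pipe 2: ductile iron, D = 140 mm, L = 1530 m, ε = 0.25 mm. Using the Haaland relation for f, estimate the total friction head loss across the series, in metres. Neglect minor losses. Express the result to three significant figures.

H ≈ 53.2 m

Pipe 1: V = 1.910 m/s, Re = 1.45×10^5, ε/D = 3.01×10^-4, f = 0.01821, h_1 = f(L/D)V²/2g = 24.07 m
Pipe 2: V = 1.475 m/s, Re = 1.27×10^5, ε/D = 0.00179, f = 0.02407, h_2 = f(L/D)V²/2g = 29.15 m
Series → Q common, losses add: H = Σh = 53.23 m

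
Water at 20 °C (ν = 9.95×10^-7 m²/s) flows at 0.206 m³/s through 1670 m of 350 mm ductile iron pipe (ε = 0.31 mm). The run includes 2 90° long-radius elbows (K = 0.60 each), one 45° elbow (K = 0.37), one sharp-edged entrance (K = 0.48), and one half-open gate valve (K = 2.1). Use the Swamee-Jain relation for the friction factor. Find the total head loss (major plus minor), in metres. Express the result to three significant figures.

H_L ≈ 22.8 m

V = 4Q/(πD²) = 2.141 m/s; V²/2g = 0.2337 m
Re = 7.53×10^5, ε/D = 8.86×10^-4 → f = 0.01961 (Swamee-Jain)
Major: h_f = f(L/D)·V²/2g = 0.01961·4771·0.2337 = 21.86 m
Minor: ΣK = 4.15; h_m = ΣK·V²/2g = 0.9697 m
Total H_L = 21.86 + 0.9697 = 22.83 m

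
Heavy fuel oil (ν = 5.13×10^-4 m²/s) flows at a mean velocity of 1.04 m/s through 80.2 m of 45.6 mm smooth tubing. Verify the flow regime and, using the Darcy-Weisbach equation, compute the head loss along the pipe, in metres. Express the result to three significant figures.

Re = VD/ν = 1.04·0.04560/5.13×10^-4 = 92.4 → laminar (Re < 2300)
f = 64/Re = 0.6923
h_f = f(L/D)V²/(2g) = 0.6923·(80.2/0.04560)·1.04²/(2·9.81) = 67.12 m

h_f ≈ 67.1 m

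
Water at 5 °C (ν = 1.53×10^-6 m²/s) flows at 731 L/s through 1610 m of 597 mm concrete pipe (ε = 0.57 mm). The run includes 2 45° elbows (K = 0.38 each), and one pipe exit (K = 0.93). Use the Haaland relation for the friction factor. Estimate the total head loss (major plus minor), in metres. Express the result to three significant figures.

V = 4Q/(πD²) = 2.611 m/s; V²/2g = 0.3476 m
Re = 1.02×10^6, ε/D = 9.55×10^-4 → f = 0.01973 (Haaland)
Major: h_f = f(L/D)·V²/2g = 0.01973·2697·0.3476 = 18.49 m
Minor: ΣK = 1.69; h_m = ΣK·V²/2g = 0.5874 m
Total H_L = 18.49 + 0.5874 = 19.08 m

H_L ≈ 19.1 m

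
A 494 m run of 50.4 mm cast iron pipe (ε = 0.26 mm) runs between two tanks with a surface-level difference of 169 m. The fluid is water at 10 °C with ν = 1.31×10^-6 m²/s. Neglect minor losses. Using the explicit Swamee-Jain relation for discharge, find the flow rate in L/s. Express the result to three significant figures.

Q ≈ 6.55 L/s

Swamee-Jain (Type II): Q = -0.965·√(gD⁵h_f/L)·ln[ε/(3.7D) + √(3.17ν²L/(gD³h_f))]
√(gD⁵h_f/L) = √(9.81·0.0504⁵·169/494) = 0.001045
ε/(3.7D) = 0.00139; √(3.17ν²L/(gD³h_f)) = 1.13×10^-4
Q = -0.965·0.001045·ln(0.001507) = 0.006551 m³/s
Check: V = 3.28 m/s, Re = 1.26×10^5, f = 0.03161, h_f = 170 m ≈ 169 m ✓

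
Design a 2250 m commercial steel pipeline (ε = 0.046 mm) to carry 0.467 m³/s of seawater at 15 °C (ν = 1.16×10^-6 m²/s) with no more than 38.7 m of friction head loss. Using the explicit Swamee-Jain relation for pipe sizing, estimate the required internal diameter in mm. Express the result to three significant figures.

D ≈ 430 mm

Swamee-Jain (Type III): D = 0.66·[ε^1.25·(LQ²/(gh_f))^4.75 + ν·Q^9.4·(L/(gh_f))^5.2]^0.04
LQ²/(gh_f) = 1.293; L/(gh_f) = 5.927
Term 1 = ε^1.25·(…)^4.75 = 1.28×10^-5; Term 2 = ν·Q^9.4·(…)^5.2 = 9.43×10^-6
D = 0.66·(1.28×10^-5 + 9.43×10^-6)^0.04 = 0.4300 m = 430 mm
Check: V = 3.22 m/s, Re = 1.19×10^6, f = 0.01343, h_f = 37.0 m ≈ 38.7 m ✓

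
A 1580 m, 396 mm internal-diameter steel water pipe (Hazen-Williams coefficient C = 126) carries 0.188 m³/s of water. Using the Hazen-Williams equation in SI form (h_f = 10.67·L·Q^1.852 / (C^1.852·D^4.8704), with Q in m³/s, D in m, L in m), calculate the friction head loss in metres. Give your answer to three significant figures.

h_f = 10.67·1580·0.188^1.852 / (126^1.852·0.396^4.8704) = 8.955 m

h_f ≈ 8.95 m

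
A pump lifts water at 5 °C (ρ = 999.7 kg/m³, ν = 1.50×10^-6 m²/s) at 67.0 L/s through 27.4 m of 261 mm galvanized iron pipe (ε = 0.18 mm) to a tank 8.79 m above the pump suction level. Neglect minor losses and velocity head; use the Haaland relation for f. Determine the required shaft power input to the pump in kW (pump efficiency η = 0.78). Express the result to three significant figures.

P_shaft ≈ 7.54 kW

V = 4Q/(πD²) = 1.252 m/s; Re = 2.18×10^5; ε/D = 6.90×10^-4; f = 0.01946
h_f = f(L/D)V²/2g = 0.1633 m
Total head H = z + h_f = 8.79 + 0.1633 = 8.953 m
P_hyd = ρgQH = 999.7·9.81·0.0670·8.953 = 5.883 kW
P_shaft = P_hyd/η = 5.883/0.78 = 7.542 kW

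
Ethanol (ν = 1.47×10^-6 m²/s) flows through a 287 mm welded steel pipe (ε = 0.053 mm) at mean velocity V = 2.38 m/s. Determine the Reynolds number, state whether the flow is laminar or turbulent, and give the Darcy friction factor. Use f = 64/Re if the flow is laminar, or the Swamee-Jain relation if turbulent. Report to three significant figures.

Re = VD/ν = 2.380·0.287/1.47×10^-6 = 4.65×10^5
Re > 4000 → turbulent; ε/D = 1.85×10^-4
Swamee-Jain: f = 0.01547

Re ≈ 4.65×10^5; turbulent; f ≈ 0.0155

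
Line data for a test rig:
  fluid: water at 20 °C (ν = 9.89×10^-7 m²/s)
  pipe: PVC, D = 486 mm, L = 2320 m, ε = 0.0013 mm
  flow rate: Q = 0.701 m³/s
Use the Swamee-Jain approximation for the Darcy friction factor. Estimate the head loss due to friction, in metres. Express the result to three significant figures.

h_f ≈ 36.8 m

V = 4Q/(πD²) = 4·0.701/(π·0.486²) = 3.779 m/s
Re = VD/ν = 3.779·0.486/9.89×10^-7 = 1.86×10^6 → turbulent
ε/D = 0.0013/486 = 2.67×10^-6
Swamee-Jain: f = 0.01059
h_f = f(L/D)V²/(2g) = 0.01059·(2320/0.486)·3.779²/(2·9.81) = 36.78 m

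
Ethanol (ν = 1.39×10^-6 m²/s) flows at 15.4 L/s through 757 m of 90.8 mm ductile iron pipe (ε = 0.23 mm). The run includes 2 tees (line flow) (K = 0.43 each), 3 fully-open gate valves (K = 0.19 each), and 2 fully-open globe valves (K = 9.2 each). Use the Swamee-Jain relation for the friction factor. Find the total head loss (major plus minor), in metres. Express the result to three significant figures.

H_L ≈ 68.5 m

V = 4Q/(πD²) = 2.378 m/s; V²/2g = 0.2883 m
Re = 1.55×10^5, ε/D = 0.00253 → f = 0.02613 (Swamee-Jain)
Major: h_f = f(L/D)·V²/2g = 0.02613·8337·0.2883 = 62.80 m
Minor: ΣK = 19.8; h_m = ΣK·V²/2g = 5.717 m
Total H_L = 62.80 + 5.717 = 68.51 m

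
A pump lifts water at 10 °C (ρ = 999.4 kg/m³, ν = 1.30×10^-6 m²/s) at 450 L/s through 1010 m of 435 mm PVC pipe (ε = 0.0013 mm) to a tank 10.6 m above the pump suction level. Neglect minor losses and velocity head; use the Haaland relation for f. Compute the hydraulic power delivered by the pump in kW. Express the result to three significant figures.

P_hyd ≈ 102 kW

V = 4Q/(πD²) = 3.028 m/s; Re = 1.01×10^6; ε/D = 2.99×10^-6; f = 0.01161
h_f = f(L/D)V²/2g = 12.60 m
Total head H = z + h_f = 10.6 + 12.60 = 23.20 m
P_hyd = ρgQH = 999.4·9.81·0.450·23.20 = 102.3 kW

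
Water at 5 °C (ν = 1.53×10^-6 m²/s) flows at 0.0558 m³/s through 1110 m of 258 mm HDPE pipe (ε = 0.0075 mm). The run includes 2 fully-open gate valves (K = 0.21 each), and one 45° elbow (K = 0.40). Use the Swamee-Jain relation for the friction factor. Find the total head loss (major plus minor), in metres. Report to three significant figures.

V = 4Q/(πD²) = 1.067 m/s; V²/2g = 0.05806 m
Re = 1.80×10^5, ε/D = 2.91×10^-5 → f = 0.01610 (Swamee-Jain)
Major: h_f = f(L/D)·V²/2g = 0.01610·4302·0.05806 = 4.023 m
Minor: ΣK = 0.820; h_m = ΣK·V²/2g = 0.04761 m
Total H_L = 4.023 + 0.04761 = 4.071 m

H_L ≈ 4.07 m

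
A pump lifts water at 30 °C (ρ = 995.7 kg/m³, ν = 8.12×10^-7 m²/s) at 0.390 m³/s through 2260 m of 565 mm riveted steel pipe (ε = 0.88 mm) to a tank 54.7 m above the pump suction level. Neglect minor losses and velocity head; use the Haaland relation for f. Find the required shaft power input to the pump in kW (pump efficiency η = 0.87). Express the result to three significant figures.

P_shaft ≈ 287 kW

V = 4Q/(πD²) = 1.556 m/s; Re = 1.08×10^6; ε/D = 0.00156; f = 0.02216
h_f = f(L/D)V²/2g = 10.93 m
Total head H = z + h_f = 54.7 + 10.93 = 65.63 m
P_hyd = ρgQH = 995.7·9.81·0.390·65.63 = 250.0 kW
P_shaft = P_hyd/η = 250.0/0.87 = 287.4 kW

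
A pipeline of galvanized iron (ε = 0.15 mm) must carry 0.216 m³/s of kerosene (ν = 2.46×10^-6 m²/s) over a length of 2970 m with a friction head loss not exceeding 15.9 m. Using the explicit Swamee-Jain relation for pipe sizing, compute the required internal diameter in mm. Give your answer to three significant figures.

D ≈ 424 mm

Swamee-Jain (Type III): D = 0.66·[ε^1.25·(LQ²/(gh_f))^4.75 + ν·Q^9.4·(L/(gh_f))^5.2]^0.04
LQ²/(gh_f) = 0.8884; L/(gh_f) = 19.04
Term 1 = ε^1.25·(…)^4.75 = 9.46×10^-6; Term 2 = ν·Q^9.4·(…)^5.2 = 6.15×10^-6
D = 0.66·(9.46×10^-6 + 6.15×10^-6)^0.04 = 0.4239 m = 424 mm
Check: V = 1.53 m/s, Re = 2.64×10^5, f = 0.01763, h_f = 14.7 m ≈ 15.9 m ✓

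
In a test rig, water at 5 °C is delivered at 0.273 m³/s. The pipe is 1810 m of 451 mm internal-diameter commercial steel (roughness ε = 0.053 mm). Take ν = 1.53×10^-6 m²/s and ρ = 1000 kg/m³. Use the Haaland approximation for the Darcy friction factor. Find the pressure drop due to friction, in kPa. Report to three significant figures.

V = 4Q/(πD²) = 4·0.273/(π·0.451²) = 1.709 m/s
Re = VD/ν = 1.709·0.451/1.53×10^-6 = 5.04×10^5 → turbulent
ε/D = 0.053/451 = 1.18×10^-4
Haaland: f = 0.01445
h_f = f(L/D)V²/(2g) = 0.01445·(1810/0.451)·1.709²/(2·9.81) = 8.629 m
Δp = ρg·h_f = 1000·9.81·8.629 = 84.66 kPa

Δp ≈ 84.7 kPa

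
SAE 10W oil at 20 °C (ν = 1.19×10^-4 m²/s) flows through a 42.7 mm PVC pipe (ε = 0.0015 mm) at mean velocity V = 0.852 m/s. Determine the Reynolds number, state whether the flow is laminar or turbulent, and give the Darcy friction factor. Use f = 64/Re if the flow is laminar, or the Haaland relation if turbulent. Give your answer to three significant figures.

Re = VD/ν = 0.8520·0.0427/1.19×10^-4 = 306
Re < 2300 → laminar → f = 64/Re = 0.2093

Re ≈ 306; laminar; f = 64/Re ≈ 0.209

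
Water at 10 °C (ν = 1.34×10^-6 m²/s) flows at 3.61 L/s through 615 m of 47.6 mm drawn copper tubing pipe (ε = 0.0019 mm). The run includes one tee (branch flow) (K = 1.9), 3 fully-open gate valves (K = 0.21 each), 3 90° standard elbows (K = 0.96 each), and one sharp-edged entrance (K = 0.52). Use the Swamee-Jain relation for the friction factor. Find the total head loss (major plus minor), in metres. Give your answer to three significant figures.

H_L ≈ 53.7 m

V = 4Q/(πD²) = 2.029 m/s; V²/2g = 0.2098 m
Re = 7.21×10^4, ε/D = 3.99×10^-5 → f = 0.01935 (Swamee-Jain)
Major: h_f = f(L/D)·V²/2g = 0.01935·12920·0.2098 = 52.45 m
Minor: ΣK = 5.93; h_m = ΣK·V²/2g = 1.244 m
Total H_L = 52.45 + 1.244 = 53.69 m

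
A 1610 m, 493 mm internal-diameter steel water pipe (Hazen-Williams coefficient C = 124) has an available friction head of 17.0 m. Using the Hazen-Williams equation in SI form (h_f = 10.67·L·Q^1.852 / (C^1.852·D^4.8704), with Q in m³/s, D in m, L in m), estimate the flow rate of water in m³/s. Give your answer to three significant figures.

Rearranging: Q = [h_f·C^1.852·D^4.8704 / (10.67·L)]^(1/1.852)
Q = [17.0·124^1.852·0.493^4.8704 / (10.67·1610)]^0.540 = 0.4606 m³/s

Q ≈ 0.461 m³/s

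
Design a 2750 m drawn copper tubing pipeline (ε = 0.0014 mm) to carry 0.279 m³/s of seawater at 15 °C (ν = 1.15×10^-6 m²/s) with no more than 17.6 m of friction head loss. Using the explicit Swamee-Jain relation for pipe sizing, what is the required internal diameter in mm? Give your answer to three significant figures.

D ≈ 420 mm

Swamee-Jain (Type III): D = 0.66·[ε^1.25·(LQ²/(gh_f))^4.75 + ν·Q^9.4·(L/(gh_f))^5.2]^0.04
LQ²/(gh_f) = 1.240; L/(gh_f) = 15.93
Term 1 = ε^1.25·(…)^4.75 = 1.34×10^-7; Term 2 = ν·Q^9.4·(…)^5.2 = 1.26×10^-5
D = 0.66·(1.34×10^-7 + 1.26×10^-5)^0.04 = 0.4205 m = 420 mm
Check: V = 2.01 m/s, Re = 7.35×10^5, f = 0.01230, h_f = 16.6 m ≈ 17.6 m ✓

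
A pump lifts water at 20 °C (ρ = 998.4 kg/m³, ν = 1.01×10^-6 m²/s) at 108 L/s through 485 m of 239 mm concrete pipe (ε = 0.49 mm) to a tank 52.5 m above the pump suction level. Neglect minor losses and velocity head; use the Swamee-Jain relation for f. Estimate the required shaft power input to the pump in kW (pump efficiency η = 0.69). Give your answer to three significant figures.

P_shaft ≈ 103 kW

V = 4Q/(πD²) = 2.407 m/s; Re = 5.70×10^5; ε/D = 0.00205; f = 0.02400
h_f = f(L/D)V²/2g = 14.38 m
Total head H = z + h_f = 52.5 + 14.38 = 66.88 m
P_hyd = ρgQH = 998.4·9.81·0.108·66.88 = 70.75 kW
P_shaft = P_hyd/η = 70.75/0.69 = 102.5 kW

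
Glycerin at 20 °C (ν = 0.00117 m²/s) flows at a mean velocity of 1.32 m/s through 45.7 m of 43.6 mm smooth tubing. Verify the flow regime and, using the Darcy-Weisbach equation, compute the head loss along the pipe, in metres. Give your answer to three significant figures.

Re = VD/ν = 1.32·0.04360/0.00117 = 49.2 → laminar (Re < 2300)
f = 64/Re = 1.301
h_f = f(L/D)V²/(2g) = 1.301·(45.7/0.04360)·1.32²/(2·9.81) = 121.1 m

h_f ≈ 121 m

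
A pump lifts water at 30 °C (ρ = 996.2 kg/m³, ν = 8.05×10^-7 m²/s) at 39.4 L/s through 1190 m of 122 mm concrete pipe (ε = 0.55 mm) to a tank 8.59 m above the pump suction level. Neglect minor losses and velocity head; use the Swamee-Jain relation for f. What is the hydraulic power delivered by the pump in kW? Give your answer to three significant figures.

V = 4Q/(πD²) = 3.370 m/s; Re = 5.11×10^5; ε/D = 0.00451; f = 0.02974
h_f = f(L/D)V²/2g = 167.9 m
Total head H = z + h_f = 8.59 + 167.9 = 176.5 m
P_hyd = ρgQH = 996.2·9.81·0.0394·176.5 = 67.97 kW

P_hyd ≈ 68.0 kW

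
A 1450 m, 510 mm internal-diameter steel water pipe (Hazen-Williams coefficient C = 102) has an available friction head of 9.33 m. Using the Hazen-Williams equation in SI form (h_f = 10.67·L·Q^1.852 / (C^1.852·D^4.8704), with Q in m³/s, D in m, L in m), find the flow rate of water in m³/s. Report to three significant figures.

Q ≈ 0.317 m³/s

Rearranging: Q = [h_f·C^1.852·D^4.8704 / (10.67·L)]^(1/1.852)
Q = [9.33·102^1.852·0.510^4.8704 / (10.67·1450)]^0.540 = 0.3170 m³/s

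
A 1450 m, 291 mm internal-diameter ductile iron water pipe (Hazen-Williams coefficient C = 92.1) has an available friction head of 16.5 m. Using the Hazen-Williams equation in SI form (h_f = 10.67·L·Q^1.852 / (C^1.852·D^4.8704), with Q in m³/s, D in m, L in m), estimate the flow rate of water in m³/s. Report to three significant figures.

Rearranging: Q = [h_f·C^1.852·D^4.8704 / (10.67·L)]^(1/1.852)
Q = [16.5·92.1^1.852·0.291^4.8704 / (10.67·1450)]^0.540 = 0.08905 m³/s

Q ≈ 0.0890 m³/s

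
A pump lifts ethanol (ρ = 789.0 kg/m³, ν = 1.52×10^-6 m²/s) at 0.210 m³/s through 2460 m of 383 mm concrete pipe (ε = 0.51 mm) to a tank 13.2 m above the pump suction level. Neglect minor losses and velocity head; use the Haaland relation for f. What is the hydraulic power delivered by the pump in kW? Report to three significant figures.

P_hyd ≈ 59.6 kW

V = 4Q/(πD²) = 1.823 m/s; Re = 4.59×10^5; ε/D = 0.00133; f = 0.02159
h_f = f(L/D)V²/2g = 23.48 m
Total head H = z + h_f = 13.2 + 23.48 = 36.68 m
P_hyd = ρgQH = 789.0·9.81·0.210·36.68 = 59.62 kW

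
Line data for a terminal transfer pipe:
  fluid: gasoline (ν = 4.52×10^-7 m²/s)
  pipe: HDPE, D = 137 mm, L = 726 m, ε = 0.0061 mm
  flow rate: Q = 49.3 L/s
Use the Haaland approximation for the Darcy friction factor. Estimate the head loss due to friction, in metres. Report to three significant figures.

V = 4Q/(πD²) = 4·0.0493/(π·0.137²) = 3.344 m/s
Re = VD/ν = 3.344·0.137/4.52×10^-7 = 1.01×10^6 → turbulent
ε/D = 0.0061/137 = 4.45×10^-5
Haaland: f = 0.01240
h_f = f(L/D)V²/(2g) = 0.01240·(726/0.137)·3.344²/(2·9.81) = 37.47 m

h_f ≈ 37.5 m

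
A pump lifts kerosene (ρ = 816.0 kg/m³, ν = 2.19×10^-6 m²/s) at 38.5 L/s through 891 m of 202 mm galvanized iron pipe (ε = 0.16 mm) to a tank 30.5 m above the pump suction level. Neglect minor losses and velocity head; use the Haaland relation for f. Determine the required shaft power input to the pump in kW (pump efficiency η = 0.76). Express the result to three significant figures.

P_shaft ≈ 15.1 kW

V = 4Q/(πD²) = 1.201 m/s; Re = 1.11×10^5; ε/D = 7.92×10^-4; f = 0.02100
h_f = f(L/D)V²/2g = 6.815 m
Total head H = z + h_f = 30.5 + 6.815 = 37.32 m
P_hyd = ρgQH = 816.0·9.81·0.0385·37.32 = 11.50 kW
P_shaft = P_hyd/η = 11.50/0.76 = 15.13 kW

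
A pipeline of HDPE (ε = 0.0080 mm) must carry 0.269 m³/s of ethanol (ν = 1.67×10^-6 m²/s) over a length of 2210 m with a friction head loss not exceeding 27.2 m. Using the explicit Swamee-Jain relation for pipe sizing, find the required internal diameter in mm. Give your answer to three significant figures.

D ≈ 369 mm

Swamee-Jain (Type III): D = 0.66·[ε^1.25·(LQ²/(gh_f))^4.75 + ν·Q^9.4·(L/(gh_f))^5.2]^0.04
LQ²/(gh_f) = 0.5993; L/(gh_f) = 8.282
Term 1 = ε^1.25·(…)^4.75 = 3.74×10^-8; Term 2 = ν·Q^9.4·(…)^5.2 = 4.33×10^-7
D = 0.66·(3.74×10^-8 + 4.33×10^-7)^0.04 = 0.3685 m = 369 mm
Check: V = 2.52 m/s, Re = 5.57×10^5, f = 0.01321, h_f = 25.7 m ≈ 27.2 m ✓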